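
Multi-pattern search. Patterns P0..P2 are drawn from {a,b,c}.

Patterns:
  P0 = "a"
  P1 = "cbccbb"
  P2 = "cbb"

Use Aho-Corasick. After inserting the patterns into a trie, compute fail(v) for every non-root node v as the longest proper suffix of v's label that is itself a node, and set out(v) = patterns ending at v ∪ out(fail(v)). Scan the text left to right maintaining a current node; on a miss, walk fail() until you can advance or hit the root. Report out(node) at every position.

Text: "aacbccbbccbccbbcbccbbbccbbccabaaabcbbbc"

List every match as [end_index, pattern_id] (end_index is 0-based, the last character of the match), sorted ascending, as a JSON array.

Build automaton:
Trie (insert patterns):
  n0 'ε': a→1 c→2
  n1 'a': ·  ←P0
  n2 'c': b→3
  n3 'cb': b→8 c→4
  n4 'cbc': c→5
  n5 'cbcc': b→6
  n6 'cbccb': b→7
  n7 'cbccbb': ·  ←P1
  n8 'cbb': ·  ←P2

BFS fail/out derivation:
  fail(1) 'a': from fail(0)=0 chase 'a': 0 ⇒ 0;  out={0}∪out(0)={0}
  fail(2) 'c': from fail(0)=0 chase 'c': 0 ⇒ 0;  out=∅∪out(0)=∅
  fail(3) 'cb': from fail(2)=0 chase 'b': 0 ⇒ 0;  out=∅∪out(0)=∅
  fail(4) 'cbc': from fail(3)=0 chase 'c': 0 ⇒ 2;  out=∅∪out(2)=∅
  fail(8) 'cbb': from fail(3)=0 chase 'b': 0 ⇒ 0;  out={2}∪out(0)={2}
  fail(5) 'cbcc': from fail(4)=2 chase 'c': 2→0 ⇒ 2;  out=∅∪out(2)=∅
  fail(6) 'cbccb': from fail(5)=2 chase 'b': 2 ⇒ 3;  out=∅∪out(3)=∅
  fail(7) 'cbccbb': from fail(6)=3 chase 'b': 3 ⇒ 8;  out={1}∪out(8)={1,2}

Text stream:
pos 0 'a': at 1  ** P0@[0:0]
pos 1 'a': at 1 (fail-walked)  ** P0@[1:1]
pos 2 'c': at 2 (fail-walked)
pos 3 'b': at 3
pos 4 'c': at 4
pos 5 'c': at 5
pos 6 'b': at 6
pos 7 'b': at 7  ** P1@[2:7],P2@[5:7]
pos 8 'c': at 2 (fail-walked)
pos 9 'c': at 2 (fail-walked)
pos 10 'b': at 3
pos 11 'c': at 4
pos 12 'c': at 5
pos 13 'b': at 6
pos 14 'b': at 7  ** P1@[9:14],P2@[12:14]
pos 15 'c': at 2 (fail-walked)
pos 16 'b': at 3
pos 17 'c': at 4
pos 18 'c': at 5
pos 19 'b': at 6
pos 20 'b': at 7  ** P1@[15:20],P2@[18:20]
pos 21 'b': at 0 (fail-walked)
pos 22 'c': at 2
pos 23 'c': at 2 (fail-walked)
pos 24 'b': at 3
pos 25 'b': at 8  ** P2@[23:25]
pos 26 'c': at 2 (fail-walked)
pos 27 'c': at 2 (fail-walked)
pos 28 'a': at 1 (fail-walked)  ** P0@[28:28]
pos 29 'b': at 0 (fail-walked)
pos 30 'a': at 1  ** P0@[30:30]
pos 31 'a': at 1 (fail-walked)  ** P0@[31:31]
pos 32 'a': at 1 (fail-walked)  ** P0@[32:32]
pos 33 'b': at 0 (fail-walked)
pos 34 'c': at 2
pos 35 'b': at 3
pos 36 'b': at 8  ** P2@[34:36]
pos 37 'b': at 0 (fail-walked)
pos 38 'c': at 2

Matches: [[0,0],[1,0],[7,1],[7,2],[14,1],[14,2],[20,1],[20,2],[25,2],[28,0],[30,0],[31,0],[32,0],[36,2]]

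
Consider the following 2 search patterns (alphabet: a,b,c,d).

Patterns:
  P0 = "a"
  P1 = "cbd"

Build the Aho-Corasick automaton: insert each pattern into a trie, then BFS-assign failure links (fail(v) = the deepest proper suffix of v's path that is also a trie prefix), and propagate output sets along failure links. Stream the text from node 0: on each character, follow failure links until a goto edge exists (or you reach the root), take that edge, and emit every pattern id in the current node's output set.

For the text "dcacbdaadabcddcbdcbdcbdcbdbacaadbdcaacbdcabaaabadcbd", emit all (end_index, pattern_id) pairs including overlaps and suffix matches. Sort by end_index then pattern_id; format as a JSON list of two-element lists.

Build automaton:
Trie nodes:
  n0 'ε': a→1 c→2
  n1 'a': ·  [P0 ends]
  n2 'c': b→3
  n3 'cb': d→4
  n4 'cbd': ·  [P1 ends]

Failure links (BFS by depth):
  n1('a'): parent n0 fail=0; on 'a' 0 → fail=0;  out {0}∪∅={0}
  n2('c'): parent n0 fail=0; on 'c' 0 → fail=0;  out ∅∪∅=∅
  n3('cb'): parent n2 fail=0; on 'b' 0 → fail=0;  out ∅∪∅=∅
  n4('cbd'): parent n3 fail=0; on 'd' 0 → fail=0;  out {1}∪∅={1}

Run:
i=0 'd': node 0→0
i=1 'c': node 0→2
i=2 'a': node 2→1 (via fail)  emit P0@[2:2]
i=3 'c': node 1→2 (via fail)
i=4 'b': node 2→3
i=5 'd': node 3→4  emit P1@[3:5]
i=6 'a': node 4→1 (via fail)  emit P0@[6:6]
i=7 'a': node 1→1 (via fail)  emit P0@[7:7]
i=8 'd': node 1→0 (via fail)
i=9 'a': node 0→1  emit P0@[9:9]
i=10 'b': node 1→0 (via fail)
i=11 'c': node 0→2
i=12 'd': node 2→0 (via fail)
i=13 'd': node 0→0
i=14 'c': node 0→2
i=15 'b': node 2→3
i=16 'd': node 3→4  emit P1@[14:16]
i=17 'c': node 4→2 (via fail)
i=18 'b': node 2→3
i=19 'd': node 3→4  emit P1@[17:19]
i=20 'c': node 4→2 (via fail)
i=21 'b': node 2→3
i=22 'd': node 3→4  emit P1@[20:22]
i=23 'c': node 4→2 (via fail)
i=24 'b': node 2→3
i=25 'd': node 3→4  emit P1@[23:25]
i=26 'b': node 4→0 (via fail)
i=27 'a': node 0→1  emit P0@[27:27]
i=28 'c': node 1→2 (via fail)
i=29 'a': node 2→1 (via fail)  emit P0@[29:29]
i=30 'a': node 1→1 (via fail)  emit P0@[30:30]
i=31 'd': node 1→0 (via fail)
i=32 'b': node 0→0
i=33 'd': node 0→0
i=34 'c': node 0→2
i=35 'a': node 2→1 (via fail)  emit P0@[35:35]
i=36 'a': node 1→1 (via fail)  emit P0@[36:36]
i=37 'c': node 1→2 (via fail)
i=38 'b': node 2→3
i=39 'd': node 3→4  emit P1@[37:39]
i=40 'c': node 4→2 (via fail)
i=41 'a': node 2→1 (via fail)  emit P0@[41:41]
i=42 'b': node 1→0 (via fail)
i=43 'a': node 0→1  emit P0@[43:43]
i=44 'a': node 1→1 (via fail)  emit P0@[44:44]
i=45 'a': node 1→1 (via fail)  emit P0@[45:45]
i=46 'b': node 1→0 (via fail)
i=47 'a': node 0→1  emit P0@[47:47]
i=48 'd': node 1→0 (via fail)
i=49 'c': node 0→2
i=50 'b': node 2→3
i=51 'd': node 3→4  emit P1@[49:51]

Matches: [[2,0],[5,1],[6,0],[7,0],[9,0],[16,1],[19,1],[22,1],[25,1],[27,0],[29,0],[30,0],[35,0],[36,0],[39,1],[41,0],[43,0],[44,0],[45,0],[47,0],[51,1]]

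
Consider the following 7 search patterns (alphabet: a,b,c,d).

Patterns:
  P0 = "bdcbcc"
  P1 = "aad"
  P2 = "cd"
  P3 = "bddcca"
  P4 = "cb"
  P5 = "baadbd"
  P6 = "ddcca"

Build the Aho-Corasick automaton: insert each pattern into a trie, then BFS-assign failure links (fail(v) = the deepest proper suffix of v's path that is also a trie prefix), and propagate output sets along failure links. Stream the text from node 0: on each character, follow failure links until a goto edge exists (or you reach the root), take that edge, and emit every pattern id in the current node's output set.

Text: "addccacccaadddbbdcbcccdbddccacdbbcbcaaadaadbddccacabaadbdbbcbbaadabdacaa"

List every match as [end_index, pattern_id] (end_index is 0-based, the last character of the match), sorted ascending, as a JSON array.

Build automaton:
Trie (insert patterns):
  0='ε' goto a→7 b→1 c→10 d→22
  1='b' goto a→17 d→2
  2='bd' goto c→3 d→12
  3='bdc' goto b→4
  4='bdcb' goto c→5
  5='bdcbc' goto c→6
  6='bdcbcc' goto ·  [P0 ends]
  7='a' goto a→8
  8='aa' goto d→9
  9='aad' goto ·  [P1 ends]
  10='c' goto b→16 d→11
  11='cd' goto ·  [P2 ends]
  12='bdd' goto c→13
  13='bddc' goto c→14
  14='bddcc' goto a→15
  15='bddcca' goto ·  [P3 ends]
  16='cb' goto ·  [P4 ends]
  17='ba' goto a→18
  18='baa' goto d→19
  19='baad' goto b→20
  20='baadb' goto d→21
  21='baadbd' goto ·  [P5 ends]
  22='d' goto d→23
  23='dd' goto c→24
  24='ddc' goto c→25
  25='ddcc' goto a→26
  26='ddcca' goto ·  [P6 ends]

BFS fail/out derivation:
  n1('b'): parent n0 fail=0; on 'b' 0 → fail=0;  out ∅∪∅=∅
  n7('a'): parent n0 fail=0; on 'a' 0 → fail=0;  out ∅∪∅=∅
  n10('c'): parent n0 fail=0; on 'c' 0 → fail=0;  out ∅∪∅=∅
  n22('d'): parent n0 fail=0; on 'd' 0 → fail=0;  out ∅∪∅=∅
  n2('bd'): parent n1 fail=0; on 'd' 0 → fail=22;  out ∅∪∅=∅
  n8('aa'): parent n7 fail=0; on 'a' 0 → fail=7;  out ∅∪∅=∅
  n11('cd'): parent n10 fail=0; on 'd' 0 → fail=22;  out {2}∪∅={2}
  n16('cb'): parent n10 fail=0; on 'b' 0 → fail=1;  out {4}∪∅={4}
  n17('ba'): parent n1 fail=0; on 'a' 0 → fail=7;  out ∅∪∅=∅
  n23('dd'): parent n22 fail=0; on 'd' 0 → fail=22;  out ∅∪∅=∅
  n3('bdc'): parent n2 fail=22; on 'c' 22→0 → fail=10;  out ∅∪∅=∅
  n9('aad'): parent n8 fail=7; on 'd' 7→0 → fail=22;  out {1}∪∅={1}
  n12('bdd'): parent n2 fail=22; on 'd' 22 → fail=23;  out ∅∪∅=∅
  n18('baa'): parent n17 fail=7; on 'a' 7 → fail=8;  out ∅∪∅=∅
  n24('ddc'): parent n23 fail=22; on 'c' 22→0 → fail=10;  out ∅∪∅=∅
  n4('bdcb'): parent n3 fail=10; on 'b' 10 → fail=16;  out ∅∪{4}={4}
  n13('bddc'): parent n12 fail=23; on 'c' 23 → fail=24;  out ∅∪∅=∅
  n19('baad'): parent n18 fail=8; on 'd' 8 → fail=9;  out ∅∪{1}={1}
  n25('ddcc'): parent n24 fail=10; on 'c' 10→0 → fail=10;  out ∅∪∅=∅
  n5('bdcbc'): parent n4 fail=16; on 'c' 16→1→0 → fail=10;  out ∅∪∅=∅
  n14('bddcc'): parent n13 fail=24; on 'c' 24 → fail=25;  out ∅∪∅=∅
  n20('baadb'): parent n19 fail=9; on 'b' 9→22→0 → fail=1;  out ∅∪∅=∅
  n26('ddcca'): parent n25 fail=10; on 'a' 10→0 → fail=7;  out {6}∪∅={6}
  n6('bdcbcc'): parent n5 fail=10; on 'c' 10→0 → fail=10;  out {0}∪∅={0}
  n15('bddcca'): parent n14 fail=25; on 'a' 25 → fail=26;  out {3}∪{6}={3,6}
  n21('baadbd'): parent n20 fail=1; on 'd' 1 → fail=2;  out {5}∪∅={5}

Run:
[0] read 'a'  n0⇒n7
[1] read 'd'  n7⇒n22 (fail-walked)
[2] read 'd'  n22⇒n23
[3] read 'c'  n23⇒n24
[4] read 'c'  n24⇒n25
[5] read 'a'  n25⇒n26  emit P6@[1:5]
[6] read 'c'  n26⇒n10 (fail-walked)
[7] read 'c'  n10⇒n10 (fail-walked)
[8] read 'c'  n10⇒n10 (fail-walked)
[9] read 'a'  n10⇒n7 (fail-walked)
[10] read 'a'  n7⇒n8
[11] read 'd'  n8⇒n9  emit P1@[9:11]
[12] read 'd'  n9⇒n23 (fail-walked)
[13] read 'd'  n23⇒n23 (fail-walked)
[14] read 'b'  n23⇒n1 (fail-walked)
[15] read 'b'  n1⇒n1 (fail-walked)
[16] read 'd'  n1⇒n2
[17] read 'c'  n2⇒n3
[18] read 'b'  n3⇒n4  emit P4@[17:18]
[19] read 'c'  n4⇒n5
[20] read 'c'  n5⇒n6  emit P0@[15:20]
[21] read 'c'  n6⇒n10 (fail-walked)
[22] read 'd'  n10⇒n11  emit P2@[21:22]
[23] read 'b'  n11⇒n1 (fail-walked)
[24] read 'd'  n1⇒n2
[25] read 'd'  n2⇒n12
[26] read 'c'  n12⇒n13
[27] read 'c'  n13⇒n14
[28] read 'a'  n14⇒n15  emit P3@[23:28],P6@[24:28]
[29] read 'c'  n15⇒n10 (fail-walked)
[30] read 'd'  n10⇒n11  emit P2@[29:30]
[31] read 'b'  n11⇒n1 (fail-walked)
[32] read 'b'  n1⇒n1 (fail-walked)
[33] read 'c'  n1⇒n10 (fail-walked)
[34] read 'b'  n10⇒n16  emit P4@[33:34]
[35] read 'c'  n16⇒n10 (fail-walked)
[36] read 'a'  n10⇒n7 (fail-walked)
[37] read 'a'  n7⇒n8
[38] read 'a'  n8⇒n8 (fail-walked)
[39] read 'd'  n8⇒n9  emit P1@[37:39]
[40] read 'a'  n9⇒n7 (fail-walked)
[41] read 'a'  n7⇒n8
[42] read 'd'  n8⇒n9  emit P1@[40:42]
[43] read 'b'  n9⇒n1 (fail-walked)
[44] read 'd'  n1⇒n2
[45] read 'd'  n2⇒n12
[46] read 'c'  n12⇒n13
[47] read 'c'  n13⇒n14
[48] read 'a'  n14⇒n15  emit P3@[43:48],P6@[44:48]
[49] read 'c'  n15⇒n10 (fail-walked)
[50] read 'a'  n10⇒n7 (fail-walked)
[51] read 'b'  n7⇒n1 (fail-walked)
[52] read 'a'  n1⇒n17
[53] read 'a'  n17⇒n18
[54] read 'd'  n18⇒n19  emit P1@[52:54]
[55] read 'b'  n19⇒n20
[56] read 'd'  n20⇒n21  emit P5@[51:56]
[57] read 'b'  n21⇒n1 (fail-walked)
[58] read 'b'  n1⇒n1 (fail-walked)
[59] read 'c'  n1⇒n10 (fail-walked)
[60] read 'b'  n10⇒n16  emit P4@[59:60]
[61] read 'b'  n16⇒n1 (fail-walked)
[62] read 'a'  n1⇒n17
[63] read 'a'  n17⇒n18
[64] read 'd'  n18⇒n19  emit P1@[62:64]
[65] read 'a'  n19⇒n7 (fail-walked)
[66] read 'b'  n7⇒n1 (fail-walked)
[67] read 'd'  n1⇒n2
[68] read 'a'  n2⇒n7 (fail-walked)
[69] read 'c'  n7⇒n10 (fail-walked)
[70] read 'a'  n10⇒n7 (fail-walked)
[71] read 'a'  n7⇒n8

Result: [[5,6],[11,1],[18,4],[20,0],[22,2],[28,3],[28,6],[30,2],[34,4],[39,1],[42,1],[48,3],[48,6],[54,1],[56,5],[60,4],[64,1]]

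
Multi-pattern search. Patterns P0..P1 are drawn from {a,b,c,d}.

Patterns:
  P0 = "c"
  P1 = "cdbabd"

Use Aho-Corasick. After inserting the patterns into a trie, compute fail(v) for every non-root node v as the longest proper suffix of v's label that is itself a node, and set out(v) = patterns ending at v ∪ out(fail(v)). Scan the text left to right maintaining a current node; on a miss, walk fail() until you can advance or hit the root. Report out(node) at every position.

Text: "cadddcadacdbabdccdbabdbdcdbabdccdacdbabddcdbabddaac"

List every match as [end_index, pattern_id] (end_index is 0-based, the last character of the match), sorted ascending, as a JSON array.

Build automaton:
Trie (insert patterns):
  n0 'ε': c→1
  n1 'c': d→2  [P0 ends]
  n2 'cd': b→3
  n3 'cdb': a→4
  n4 'cdba': b→5
  n5 'cdbab': d→6
  n6 'cdbabd': ·  [P1 ends]

BFS fail/out derivation:
  n1('c'): parent n0 fail=0; on 'c' 0 → fail=0;  out {0}∪∅={0}
  n2('cd'): parent n1 fail=0; on 'd' 0 → fail=0;  out ∅∪∅=∅
  n3('cdb'): parent n2 fail=0; on 'b' 0 → fail=0;  out ∅∪∅=∅
  n4('cdba'): parent n3 fail=0; on 'a' 0 → fail=0;  out ∅∪∅=∅
  n5('cdbab'): parent n4 fail=0; on 'b' 0 → fail=0;  out ∅∪∅=∅
  n6('cdbabd'): parent n5 fail=0; on 'd' 0 → fail=0;  out {1}∪∅={1}

Text stream:
pos 0 'c': at 1  ** P0@[0:0]
pos 1 'a': at 0 ·f
pos 2 'd': at 0
pos 3 'd': at 0
pos 4 'd': at 0
pos 5 'c': at 1  ** P0@[5:5]
pos 6 'a': at 0 ·f
pos 7 'd': at 0
pos 8 'a': at 0
pos 9 'c': at 1  ** P0@[9:9]
pos 10 'd': at 2
pos 11 'b': at 3
pos 12 'a': at 4
pos 13 'b': at 5
pos 14 'd': at 6  ** P1@[9:14]
pos 15 'c': at 1 ·f  ** P0@[15:15]
pos 16 'c': at 1 ·f  ** P0@[16:16]
pos 17 'd': at 2
pos 18 'b': at 3
pos 19 'a': at 4
pos 20 'b': at 5
pos 21 'd': at 6  ** P1@[16:21]
pos 22 'b': at 0 ·f
pos 23 'd': at 0
pos 24 'c': at 1  ** P0@[24:24]
pos 25 'd': at 2
pos 26 'b': at 3
pos 27 'a': at 4
pos 28 'b': at 5
pos 29 'd': at 6  ** P1@[24:29]
pos 30 'c': at 1 ·f  ** P0@[30:30]
pos 31 'c': at 1 ·f  ** P0@[31:31]
pos 32 'd': at 2
pos 33 'a': at 0 ·f
pos 34 'c': at 1  ** P0@[34:34]
pos 35 'd': at 2
pos 36 'b': at 3
pos 37 'a': at 4
pos 38 'b': at 5
pos 39 'd': at 6  ** P1@[34:39]
pos 40 'd': at 0 ·f
pos 41 'c': at 1  ** P0@[41:41]
pos 42 'd': at 2
pos 43 'b': at 3
pos 44 'a': at 4
pos 45 'b': at 5
pos 46 'd': at 6  ** P1@[41:46]
pos 47 'd': at 0 ·f
pos 48 'a': at 0
pos 49 'a': at 0
pos 50 'c': at 1  ** P0@[50:50]

Result: [[0,0],[5,0],[9,0],[14,1],[15,0],[16,0],[21,1],[24,0],[29,1],[30,0],[31,0],[34,0],[39,1],[41,0],[46,1],[50,0]]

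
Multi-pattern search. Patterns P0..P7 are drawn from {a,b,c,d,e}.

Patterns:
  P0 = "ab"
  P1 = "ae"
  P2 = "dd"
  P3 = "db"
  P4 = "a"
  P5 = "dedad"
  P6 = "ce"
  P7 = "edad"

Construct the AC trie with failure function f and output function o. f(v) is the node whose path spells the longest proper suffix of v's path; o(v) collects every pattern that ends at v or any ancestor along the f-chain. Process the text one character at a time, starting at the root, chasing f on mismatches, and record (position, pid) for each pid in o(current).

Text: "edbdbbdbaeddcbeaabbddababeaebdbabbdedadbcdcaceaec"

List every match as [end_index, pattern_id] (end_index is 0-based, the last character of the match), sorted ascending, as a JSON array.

Build:
Trie (insert patterns):
  n0 'ε': a→1 c→11 d→4 e→13
  n1 'a': b→2 e→3  [P4 ends]
  n2 'ab': ·  [P0 ends]
  n3 'ae': ·  [P1 ends]
  n4 'd': b→6 d→5 e→7
  n5 'dd': ·  [P2 ends]
  n6 'db': ·  [P3 ends]
  n7 'de': d→8
  n8 'ded': a→9
  n9 'deda': d→10
  n10 'dedad': ·  [P5 ends]
  n11 'c': e→12
  n12 'ce': ·  [P6 ends]
  n13 'e': d→14
  n14 'ed': a→15
  n15 'eda': d→16
  n16 'edad': ·  [P7 ends]

Failure links (BFS by depth):
  fail(1) 'a': from fail(0)=0 chase 'a': 0 ⇒ 0;  out={4}∪out(0)={4}
  fail(4) 'd': from fail(0)=0 chase 'd': 0 ⇒ 0;  out=∅∪out(0)=∅
  fail(11) 'c': from fail(0)=0 chase 'c': 0 ⇒ 0;  out=∅∪out(0)=∅
  fail(13) 'e': from fail(0)=0 chase 'e': 0 ⇒ 0;  out=∅∪out(0)=∅
  fail(2) 'ab': from fail(1)=0 chase 'b': 0 ⇒ 0;  out={0}∪out(0)={0}
  fail(3) 'ae': from fail(1)=0 chase 'e': 0 ⇒ 13;  out={1}∪out(13)={1}
  fail(5) 'dd': from fail(4)=0 chase 'd': 0 ⇒ 4;  out={2}∪out(4)={2}
  fail(6) 'db': from fail(4)=0 chase 'b': 0 ⇒ 0;  out={3}∪out(0)={3}
  fail(7) 'de': from fail(4)=0 chase 'e': 0 ⇒ 13;  out=∅∪out(13)=∅
  fail(12) 'ce': from fail(11)=0 chase 'e': 0 ⇒ 13;  out={6}∪out(13)={6}
  fail(14) 'ed': from fail(13)=0 chase 'd': 0 ⇒ 4;  out=∅∪out(4)=∅
  fail(8) 'ded': from fail(7)=13 chase 'd': 13 ⇒ 14;  out=∅∪out(14)=∅
  fail(15) 'eda': from fail(14)=4 chase 'a': 4→0 ⇒ 1;  out=∅∪out(1)={4}
  fail(9) 'deda': from fail(8)=14 chase 'a': 14 ⇒ 15;  out=∅∪out(15)={4}
  fail(16) 'edad': from fail(15)=1 chase 'd': 1→0 ⇒ 4;  out={7}∪out(4)={7}
  fail(10) 'dedad': from fail(9)=15 chase 'd': 15 ⇒ 16;  out={5}∪out(16)={5,7}

Text stream:
pos 0 'e': at 13
pos 1 'd': at 14
pos 2 'b': at 6 ·f  emit P3@[1:2]
pos 3 'd': at 4 ·f
pos 4 'b': at 6  emit P3@[3:4]
pos 5 'b': at 0 ·f
pos 6 'd': at 4
pos 7 'b': at 6  emit P3@[6:7]
pos 8 'a': at 1 ·f  emit P4@[8:8]
pos 9 'e': at 3  emit P1@[8:9]
pos 10 'd': at 14 ·f
pos 11 'd': at 5 ·f  emit P2@[10:11]
pos 12 'c': at 11 ·f
pos 13 'b': at 0 ·f
pos 14 'e': at 13
pos 15 'a': at 1 ·f  emit P4@[15:15]
pos 16 'a': at 1 ·f  emit P4@[16:16]
pos 17 'b': at 2  emit P0@[16:17]
pos 18 'b': at 0 ·f
pos 19 'd': at 4
pos 20 'd': at 5  emit P2@[19:20]
pos 21 'a': at 1 ·f  emit P4@[21:21]
pos 22 'b': at 2  emit P0@[21:22]
pos 23 'a': at 1 ·f  emit P4@[23:23]
pos 24 'b': at 2  emit P0@[23:24]
pos 25 'e': at 13 ·f
pos 26 'a': at 1 ·f  emit P4@[26:26]
pos 27 'e': at 3  emit P1@[26:27]
pos 28 'b': at 0 ·f
pos 29 'd': at 4
pos 30 'b': at 6  emit P3@[29:30]
pos 31 'a': at 1 ·f  emit P4@[31:31]
pos 32 'b': at 2  emit P0@[31:32]
pos 33 'b': at 0 ·f
pos 34 'd': at 4
pos 35 'e': at 7
pos 36 'd': at 8
pos 37 'a': at 9  emit P4@[37:37]
pos 38 'd': at 10  emit P5@[34:38],P7@[35:38]
pos 39 'b': at 6 ·f  emit P3@[38:39]
pos 40 'c': at 11 ·f
pos 41 'd': at 4 ·f
pos 42 'c': at 11 ·f
pos 43 'a': at 1 ·f  emit P4@[43:43]
pos 44 'c': at 11 ·f
pos 45 'e': at 12  emit P6@[44:45]
pos 46 'a': at 1 ·f  emit P4@[46:46]
pos 47 'e': at 3  emit P1@[46:47]
pos 48 'c': at 11 ·f

All matches (sorted): [[2,3],[4,3],[7,3],[8,4],[9,1],[11,2],[15,4],[16,4],[17,0],[20,2],[21,4],[22,0],[23,4],[24,0],[26,4],[27,1],[30,3],[31,4],[32,0],[37,4],[38,5],[38,7],[39,3],[43,4],[45,6],[46,4],[47,1]]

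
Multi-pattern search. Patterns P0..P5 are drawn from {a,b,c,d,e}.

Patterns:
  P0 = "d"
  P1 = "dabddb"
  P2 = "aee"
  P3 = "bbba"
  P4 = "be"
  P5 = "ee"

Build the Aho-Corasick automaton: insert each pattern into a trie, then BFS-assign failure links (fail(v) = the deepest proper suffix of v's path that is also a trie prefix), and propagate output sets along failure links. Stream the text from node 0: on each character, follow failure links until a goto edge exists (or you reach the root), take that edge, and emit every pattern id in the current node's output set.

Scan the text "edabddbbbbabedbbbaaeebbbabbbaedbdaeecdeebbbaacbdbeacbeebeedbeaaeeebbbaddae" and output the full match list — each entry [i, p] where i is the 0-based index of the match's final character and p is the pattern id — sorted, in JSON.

Construct AC machine:
Trie (insert patterns):
  n0 'ε': a→7 b→10 d→1 e→15
  n1 'd': a→2  ←P0
  n2 'da': b→3
  n3 'dab': d→4
  n4 'dabd': d→5
  n5 'dabdd': b→6
  n6 'dabddb': ·  ←P1
  n7 'a': e→8
  n8 'ae': e→9
  n9 'aee': ·  ←P2
  n10 'b': b→11 e→14
  n11 'bb': b→12
  n12 'bbb': a→13
  n13 'bbba': ·  ←P3
  n14 'be': ·  ←P4
  n15 'e': e→16
  n16 'ee': ·  ←P5

BFS fail/out derivation:
  fail(1) 'd': from fail(0)=0 chase 'd': 0 ⇒ 0;  out={0}∪out(0)={0}
  fail(7) 'a': from fail(0)=0 chase 'a': 0 ⇒ 0;  out=∅∪out(0)=∅
  fail(10) 'b': from fail(0)=0 chase 'b': 0 ⇒ 0;  out=∅∪out(0)=∅
  fail(15) 'e': from fail(0)=0 chase 'e': 0 ⇒ 0;  out=∅∪out(0)=∅
  fail(2) 'da': from fail(1)=0 chase 'a': 0 ⇒ 7;  out=∅∪out(7)=∅
  fail(8) 'ae': from fail(7)=0 chase 'e': 0 ⇒ 15;  out=∅∪out(15)=∅
  fail(11) 'bb': from fail(10)=0 chase 'b': 0 ⇒ 10;  out=∅∪out(10)=∅
  fail(14) 'be': from fail(10)=0 chase 'e': 0 ⇒ 15;  out={4}∪out(15)={4}
  fail(16) 'ee': from fail(15)=0 chase 'e': 0 ⇒ 15;  out={5}∪out(15)={5}
  fail(3) 'dab': from fail(2)=7 chase 'b': 7→0 ⇒ 10;  out=∅∪out(10)=∅
  fail(9) 'aee': from fail(8)=15 chase 'e': 15 ⇒ 16;  out={2}∪out(16)={2,5}
  fail(12) 'bbb': from fail(11)=10 chase 'b': 10 ⇒ 11;  out=∅∪out(11)=∅
  fail(4) 'dabd': from fail(3)=10 chase 'd': 10→0 ⇒ 1;  out=∅∪out(1)={0}
  fail(13) 'bbba': from fail(12)=11 chase 'a': 11→10→0 ⇒ 7;  out={3}∪out(7)={3}
  fail(5) 'dabdd': from fail(4)=1 chase 'd': 1→0 ⇒ 1;  out=∅∪out(1)={0}
  fail(6) 'dabddb': from fail(5)=1 chase 'b': 1→0 ⇒ 10;  out={1}∪out(10)={1}

Run:
i=0 'e': node 0→15
i=1 'd': node 15→1 ·f  → match P0@[1:1]
i=2 'a': node 1→2
i=3 'b': node 2→3
i=4 'd': node 3→4  → match P0@[4:4]
i=5 'd': node 4→5  → match P0@[5:5]
i=6 'b': node 5→6  → match P1@[1:6]
i=7 'b': node 6→11 ·f
i=8 'b': node 11→12
i=9 'b': node 12→12 ·f
i=10 'a': node 12→13  → match P3@[7:10]
i=11 'b': node 13→10 ·f
i=12 'e': node 10→14  → match P4@[11:12]
i=13 'd': node 14→1 ·f  → match P0@[13:13]
i=14 'b': node 1→10 ·f
i=15 'b': node 10→11
i=16 'b': node 11→12
i=17 'a': node 12→13  → match P3@[14:17]
i=18 'a': node 13→7 ·f
i=19 'e': node 7→8
i=20 'e': node 8→9  → match P2@[18:20],P5@[19:20]
i=21 'b': node 9→10 ·f
i=22 'b': node 10→11
i=23 'b': node 11→12
i=24 'a': node 12→13  → match P3@[21:24]
i=25 'b': node 13→10 ·f
i=26 'b': node 10→11
i=27 'b': node 11→12
i=28 'a': node 12→13  → match P3@[25:28]
i=29 'e': node 13→8 ·f
i=30 'd': node 8→1 ·f  → match P0@[30:30]
i=31 'b': node 1→10 ·f
i=32 'd': node 10→1 ·f  → match P0@[32:32]
i=33 'a': node 1→2
i=34 'e': node 2→8 ·f
i=35 'e': node 8→9  → match P2@[33:35],P5@[34:35]
i=36 'c': node 9→0 ·f
i=37 'd': node 0→1  → match P0@[37:37]
i=38 'e': node 1→15 ·f
i=39 'e': node 15→16  → match P5@[38:39]
i=40 'b': node 16→10 ·f
i=41 'b': node 10→11
i=42 'b': node 11→12
i=43 'a': node 12→13  → match P3@[40:43]
i=44 'a': node 13→7 ·f
i=45 'c': node 7→0 ·f
i=46 'b': node 0→10
i=47 'd': node 10→1 ·f  → match P0@[47:47]
i=48 'b': node 1→10 ·f
i=49 'e': node 10→14  → match P4@[48:49]
i=50 'a': node 14→7 ·f
i=51 'c': node 7→0 ·f
i=52 'b': node 0→10
i=53 'e': node 10→14  → match P4@[52:53]
i=54 'e': node 14→16 ·f  → match P5@[53:54]
i=55 'b': node 16→10 ·f
i=56 'e': node 10→14  → match P4@[55:56]
i=57 'e': node 14→16 ·f  → match P5@[56:57]
i=58 'd': node 16→1 ·f  → match P0@[58:58]
i=59 'b': node 1→10 ·f
i=60 'e': node 10→14  → match P4@[59:60]
i=61 'a': node 14→7 ·f
i=62 'a': node 7→7 ·f
i=63 'e': node 7→8
i=64 'e': node 8→9  → match P2@[62:64],P5@[63:64]
i=65 'e': node 9→16 ·f  → match P5@[64:65]
i=66 'b': node 16→10 ·f
i=67 'b': node 10→11
i=68 'b': node 11→12
i=69 'a': node 12→13  → match P3@[66:69]
i=70 'd': node 13→1 ·f  → match P0@[70:70]
i=71 'd': node 1→1 ·f  → match P0@[71:71]
i=72 'a': node 1→2
i=73 'e': node 2→8 ·f

Matches: [[1,0],[4,0],[5,0],[6,1],[10,3],[12,4],[13,0],[17,3],[20,2],[20,5],[24,3],[28,3],[30,0],[32,0],[35,2],[35,5],[37,0],[39,5],[43,3],[47,0],[49,4],[53,4],[54,5],[56,4],[57,5],[58,0],[60,4],[64,2],[64,5],[65,5],[69,3],[70,0],[71,0]]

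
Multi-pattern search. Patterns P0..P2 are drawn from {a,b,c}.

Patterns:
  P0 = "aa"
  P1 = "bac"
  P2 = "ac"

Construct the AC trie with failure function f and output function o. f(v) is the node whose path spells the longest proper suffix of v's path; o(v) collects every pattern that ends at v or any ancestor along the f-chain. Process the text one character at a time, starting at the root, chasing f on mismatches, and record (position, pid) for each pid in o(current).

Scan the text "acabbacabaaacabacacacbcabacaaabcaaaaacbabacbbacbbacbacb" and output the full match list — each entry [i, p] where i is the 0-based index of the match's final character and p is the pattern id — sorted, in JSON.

Build:
Trie (insert patterns):
  0='ε' goto a→1 b→3
  1='a' goto a→2 c→6
  2='aa' goto ·  [P0 ends]
  3='b' goto a→4
  4='ba' goto c→5
  5='bac' goto ·  [P1 ends]
  6='ac' goto ·  [P2 ends]

BFS fail/out derivation:
  n1('a'): parent n0 fail=0; on 'a' 0 → fail=0;  out ∅∪∅=∅
  n3('b'): parent n0 fail=0; on 'b' 0 → fail=0;  out ∅∪∅=∅
  n2('aa'): parent n1 fail=0; on 'a' 0 → fail=1;  out {0}∪∅={0}
  n4('ba'): parent n3 fail=0; on 'a' 0 → fail=1;  out ∅∪∅=∅
  n6('ac'): parent n1 fail=0; on 'c' 0 → fail=0;  out {2}∪∅={2}
  n5('bac'): parent n4 fail=1; on 'c' 1 → fail=6;  out {1}∪{2}={1,2}

Text stream:
pos 0 'a': at 1
pos 1 'c': at 6  → match P2@[0:1]
pos 2 'a': at 1 (via fail)
pos 3 'b': at 3 (via fail)
pos 4 'b': at 3 (via fail)
pos 5 'a': at 4
pos 6 'c': at 5  → match P1@[4:6],P2@[5:6]
pos 7 'a': at 1 (via fail)
pos 8 'b': at 3 (via fail)
pos 9 'a': at 4
pos 10 'a': at 2 (via fail)  → match P0@[9:10]
pos 11 'a': at 2 (via fail)  → match P0@[10:11]
pos 12 'c': at 6 (via fail)  → match P2@[11:12]
pos 13 'a': at 1 (via fail)
pos 14 'b': at 3 (via fail)
pos 15 'a': at 4
pos 16 'c': at 5  → match P1@[14:16],P2@[15:16]
pos 17 'a': at 1 (via fail)
pos 18 'c': at 6  → match P2@[17:18]
pos 19 'a': at 1 (via fail)
pos 20 'c': at 6  → match P2@[19:20]
pos 21 'b': at 3 (via fail)
pos 22 'c': at 0 (via fail)
pos 23 'a': at 1
pos 24 'b': at 3 (via fail)
pos 25 'a': at 4
pos 26 'c': at 5  → match P1@[24:26],P2@[25:26]
pos 27 'a': at 1 (via fail)
pos 28 'a': at 2  → match P0@[27:28]
pos 29 'a': at 2 (via fail)  → match P0@[28:29]
pos 30 'b': at 3 (via fail)
pos 31 'c': at 0 (via fail)
pos 32 'a': at 1
pos 33 'a': at 2  → match P0@[32:33]
pos 34 'a': at 2 (via fail)  → match P0@[33:34]
pos 35 'a': at 2 (via fail)  → match P0@[34:35]
pos 36 'a': at 2 (via fail)  → match P0@[35:36]
pos 37 'c': at 6 (via fail)  → match P2@[36:37]
pos 38 'b': at 3 (via fail)
pos 39 'a': at 4
pos 40 'b': at 3 (via fail)
pos 41 'a': at 4
pos 42 'c': at 5  → match P1@[40:42],P2@[41:42]
pos 43 'b': at 3 (via fail)
pos 44 'b': at 3 (via fail)
pos 45 'a': at 4
pos 46 'c': at 5  → match P1@[44:46],P2@[45:46]
pos 47 'b': at 3 (via fail)
pos 48 'b': at 3 (via fail)
pos 49 'a': at 4
pos 50 'c': at 5  → match P1@[48:50],P2@[49:50]
pos 51 'b': at 3 (via fail)
pos 52 'a': at 4
pos 53 'c': at 5  → match P1@[51:53],P2@[52:53]
pos 54 'b': at 3 (via fail)

Result: [[1,2],[6,1],[6,2],[10,0],[11,0],[12,2],[16,1],[16,2],[18,2],[20,2],[26,1],[26,2],[28,0],[29,0],[33,0],[34,0],[35,0],[36,0],[37,2],[42,1],[42,2],[46,1],[46,2],[50,1],[50,2],[53,1],[53,2]]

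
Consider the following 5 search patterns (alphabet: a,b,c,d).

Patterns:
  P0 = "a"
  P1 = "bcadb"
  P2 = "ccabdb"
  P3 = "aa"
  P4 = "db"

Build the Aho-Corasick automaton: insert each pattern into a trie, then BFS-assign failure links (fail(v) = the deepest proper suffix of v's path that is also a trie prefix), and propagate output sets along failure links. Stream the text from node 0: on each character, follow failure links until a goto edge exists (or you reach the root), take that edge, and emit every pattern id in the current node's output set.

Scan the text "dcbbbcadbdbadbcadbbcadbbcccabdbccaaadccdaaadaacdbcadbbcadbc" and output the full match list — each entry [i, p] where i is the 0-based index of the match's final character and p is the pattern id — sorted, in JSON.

Build automaton:
Trie nodes:
  0='ε' goto a→1 b→2 c→7 d→14
  1='a' goto a→13  [P0 ends]
  2='b' goto c→3
  3='bc' goto a→4
  4='bca' goto d→5
  5='bcad' goto b→6
  6='bcadb' goto ·  [P1 ends]
  7='c' goto c→8
  8='cc' goto a→9
  9='cca' goto b→10
  10='ccab' goto d→11
  11='ccabd' goto b→12
  12='ccabdb' goto ·  [P2 ends]
  13='aa' goto ·  [P3 ends]
  14='d' goto b→15
  15='db' goto ·  [P4 ends]

BFS fail/out derivation:
  n1('a'): parent n0 fail=0; on 'a' 0 → fail=0;  out {0}∪∅={0}
  n2('b'): parent n0 fail=0; on 'b' 0 → fail=0;  out ∅∪∅=∅
  n7('c'): parent n0 fail=0; on 'c' 0 → fail=0;  out ∅∪∅=∅
  n14('d'): parent n0 fail=0; on 'd' 0 → fail=0;  out ∅∪∅=∅
  n3('bc'): parent n2 fail=0; on 'c' 0 → fail=7;  out ∅∪∅=∅
  n8('cc'): parent n7 fail=0; on 'c' 0 → fail=7;  out ∅∪∅=∅
  n13('aa'): parent n1 fail=0; on 'a' 0 → fail=1;  out {3}∪{0}={0,3}
  n15('db'): parent n14 fail=0; on 'b' 0 → fail=2;  out {4}∪∅={4}
  n4('bca'): parent n3 fail=7; on 'a' 7→0 → fail=1;  out ∅∪{0}={0}
  n9('cca'): parent n8 fail=7; on 'a' 7→0 → fail=1;  out ∅∪{0}={0}
  n5('bcad'): parent n4 fail=1; on 'd' 1→0 → fail=14;  out ∅∪∅=∅
  n10('ccab'): parent n9 fail=1; on 'b' 1→0 → fail=2;  out ∅∪∅=∅
  n6('bcadb'): parent n5 fail=14; on 'b' 14 → fail=15;  out {1}∪{4}={1,4}
  n11('ccabd'): parent n10 fail=2; on 'd' 2→0 → fail=14;  out ∅∪∅=∅
  n12('ccabdb'): parent n11 fail=14; on 'b' 14 → fail=15;  out {2}∪{4}={2,4}

Scan:
pos 0 'd': at 14
pos 1 'c': at 7 (fail-walked)
pos 2 'b': at 2 (fail-walked)
pos 3 'b': at 2 (fail-walked)
pos 4 'b': at 2 (fail-walked)
pos 5 'c': at 3
pos 6 'a': at 4  ** P0@[6:6]
pos 7 'd': at 5
pos 8 'b': at 6  ** P1@[4:8],P4@[7:8]
pos 9 'd': at 14 (fail-walked)
pos 10 'b': at 15  ** P4@[9:10]
pos 11 'a': at 1 (fail-walked)  ** P0@[11:11]
pos 12 'd': at 14 (fail-walked)
pos 13 'b': at 15  ** P4@[12:13]
pos 14 'c': at 3 (fail-walked)
pos 15 'a': at 4  ** P0@[15:15]
pos 16 'd': at 5
pos 17 'b': at 6  ** P1@[13:17],P4@[16:17]
pos 18 'b': at 2 (fail-walked)
pos 19 'c': at 3
pos 20 'a': at 4  ** P0@[20:20]
pos 21 'd': at 5
pos 22 'b': at 6  ** P1@[18:22],P4@[21:22]
pos 23 'b': at 2 (fail-walked)
pos 24 'c': at 3
pos 25 'c': at 8 (fail-walked)
pos 26 'c': at 8 (fail-walked)
pos 27 'a': at 9  ** P0@[27:27]
pos 28 'b': at 10
pos 29 'd': at 11
pos 30 'b': at 12  ** P2@[25:30],P4@[29:30]
pos 31 'c': at 3 (fail-walked)
pos 32 'c': at 8 (fail-walked)
pos 33 'a': at 9  ** P0@[33:33]
pos 34 'a': at 13 (fail-walked)  ** P0@[34:34],P3@[33:34]
pos 35 'a': at 13 (fail-walked)  ** P0@[35:35],P3@[34:35]
pos 36 'd': at 14 (fail-walked)
pos 37 'c': at 7 (fail-walked)
pos 38 'c': at 8
pos 39 'd': at 14 (fail-walked)
pos 40 'a': at 1 (fail-walked)  ** P0@[40:40]
pos 41 'a': at 13  ** P0@[41:41],P3@[40:41]
pos 42 'a': at 13 (fail-walked)  ** P0@[42:42],P3@[41:42]
pos 43 'd': at 14 (fail-walked)
pos 44 'a': at 1 (fail-walked)  ** P0@[44:44]
pos 45 'a': at 13  ** P0@[45:45],P3@[44:45]
pos 46 'c': at 7 (fail-walked)
pos 47 'd': at 14 (fail-walked)
pos 48 'b': at 15  ** P4@[47:48]
pos 49 'c': at 3 (fail-walked)
pos 50 'a': at 4  ** P0@[50:50]
pos 51 'd': at 5
pos 52 'b': at 6  ** P1@[48:52],P4@[51:52]
pos 53 'b': at 2 (fail-walked)
pos 54 'c': at 3
pos 55 'a': at 4  ** P0@[55:55]
pos 56 'd': at 5
pos 57 'b': at 6  ** P1@[53:57],P4@[56:57]
pos 58 'c': at 3 (fail-walked)

Result: [[6,0],[8,1],[8,4],[10,4],[11,0],[13,4],[15,0],[17,1],[17,4],[20,0],[22,1],[22,4],[27,0],[30,2],[30,4],[33,0],[34,0],[34,3],[35,0],[35,3],[40,0],[41,0],[41,3],[42,0],[42,3],[44,0],[45,0],[45,3],[48,4],[50,0],[52,1],[52,4],[55,0],[57,1],[57,4]]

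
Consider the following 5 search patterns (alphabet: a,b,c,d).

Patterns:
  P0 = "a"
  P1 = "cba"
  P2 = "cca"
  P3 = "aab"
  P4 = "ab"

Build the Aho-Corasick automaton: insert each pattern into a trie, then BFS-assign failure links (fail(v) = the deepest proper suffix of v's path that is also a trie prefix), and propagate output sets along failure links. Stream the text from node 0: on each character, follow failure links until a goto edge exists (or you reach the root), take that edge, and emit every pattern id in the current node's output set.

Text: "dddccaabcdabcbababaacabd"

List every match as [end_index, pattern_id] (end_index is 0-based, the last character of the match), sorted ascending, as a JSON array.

Build:
Trie (insert patterns):
  0='ε' goto a→1 c→2
  1='a' goto a→7 b→9  ←P0
  2='c' goto b→3 c→5
  3='cb' goto a→4
  4='cba' goto ·  ←P1
  5='cc' goto a→6
  6='cca' goto ·  ←P2
  7='aa' goto b→8
  8='aab' goto ·  ←P3
  9='ab' goto ·  ←P4

BFS fail/out derivation:
  n1('a'): parent n0 fail=0; on 'a' 0 → fail=0;  out {0}∪∅={0}
  n2('c'): parent n0 fail=0; on 'c' 0 → fail=0;  out ∅∪∅=∅
  n3('cb'): parent n2 fail=0; on 'b' 0 → fail=0;  out ∅∪∅=∅
  n5('cc'): parent n2 fail=0; on 'c' 0 → fail=2;  out ∅∪∅=∅
  n7('aa'): parent n1 fail=0; on 'a' 0 → fail=1;  out ∅∪{0}={0}
  n9('ab'): parent n1 fail=0; on 'b' 0 → fail=0;  out {4}∪∅={4}
  n4('cba'): parent n3 fail=0; on 'a' 0 → fail=1;  out {1}∪{0}={0,1}
  n6('cca'): parent n5 fail=2; on 'a' 2→0 → fail=1;  out {2}∪{0}={0,2}
  n8('aab'): parent n7 fail=1; on 'b' 1 → fail=9;  out {3}∪{4}={3,4}

Scan:
pos 0 'd': at 0
pos 1 'd': at 0
pos 2 'd': at 0
pos 3 'c': at 2
pos 4 'c': at 5
pos 5 'a': at 6  emit P0@[5:5],P2@[3:5]
pos 6 'a': at 7 (via fail)  emit P0@[6:6]
pos 7 'b': at 8  emit P3@[5:7],P4@[6:7]
pos 8 'c': at 2 (via fail)
pos 9 'd': at 0 (via fail)
pos 10 'a': at 1  emit P0@[10:10]
pos 11 'b': at 9  emit P4@[10:11]
pos 12 'c': at 2 (via fail)
pos 13 'b': at 3
pos 14 'a': at 4  emit P0@[14:14],P1@[12:14]
pos 15 'b': at 9 (via fail)  emit P4@[14:15]
pos 16 'a': at 1 (via fail)  emit P0@[16:16]
pos 17 'b': at 9  emit P4@[16:17]
pos 18 'a': at 1 (via fail)  emit P0@[18:18]
pos 19 'a': at 7  emit P0@[19:19]
pos 20 'c': at 2 (via fail)
pos 21 'a': at 1 (via fail)  emit P0@[21:21]
pos 22 'b': at 9  emit P4@[21:22]
pos 23 'd': at 0 (via fail)

Matches: [[5,0],[5,2],[6,0],[7,3],[7,4],[10,0],[11,4],[14,0],[14,1],[15,4],[16,0],[17,4],[18,0],[19,0],[21,0],[22,4]]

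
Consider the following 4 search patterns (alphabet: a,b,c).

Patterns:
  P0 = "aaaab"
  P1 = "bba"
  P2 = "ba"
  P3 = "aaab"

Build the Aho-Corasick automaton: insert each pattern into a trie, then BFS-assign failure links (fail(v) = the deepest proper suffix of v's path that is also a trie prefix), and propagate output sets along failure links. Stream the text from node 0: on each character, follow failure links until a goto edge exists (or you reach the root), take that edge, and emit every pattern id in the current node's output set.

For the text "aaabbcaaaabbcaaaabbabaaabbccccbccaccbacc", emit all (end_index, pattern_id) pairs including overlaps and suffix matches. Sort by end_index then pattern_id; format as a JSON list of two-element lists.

Build:
Trie (insert patterns):
  n0 'ε': a→1 b→6
  n1 'a': a→2
  n2 'aa': a→3
  n3 'aaa': a→4 b→10
  n4 'aaaa': b→5
  n5 'aaaab': ·  ←P0
  n6 'b': a→9 b→7
  n7 'bb': a→8
  n8 'bba': ·  ←P1
  n9 'ba': ·  ←P2
  n10 'aaab': ·  ←P3

Failure links (BFS by depth):
  fail(1) 'a': from fail(0)=0 chase 'a': 0 ⇒ 0;  out=∅∪out(0)=∅
  fail(6) 'b': from fail(0)=0 chase 'b': 0 ⇒ 0;  out=∅∪out(0)=∅
  fail(2) 'aa': from fail(1)=0 chase 'a': 0 ⇒ 1;  out=∅∪out(1)=∅
  fail(7) 'bb': from fail(6)=0 chase 'b': 0 ⇒ 6;  out=∅∪out(6)=∅
  fail(9) 'ba': from fail(6)=0 chase 'a': 0 ⇒ 1;  out={2}∪out(1)={2}
  fail(3) 'aaa': from fail(2)=1 chase 'a': 1 ⇒ 2;  out=∅∪out(2)=∅
  fail(8) 'bba': from fail(7)=6 chase 'a': 6 ⇒ 9;  out={1}∪out(9)={1,2}
  fail(4) 'aaaa': from fail(3)=2 chase 'a': 2 ⇒ 3;  out=∅∪out(3)=∅
  fail(10) 'aaab': from fail(3)=2 chase 'b': 2→1→0 ⇒ 6;  out={3}∪out(6)={3}
  fail(5) 'aaaab': from fail(4)=3 chase 'b': 3 ⇒ 10;  out={0}∪out(10)={0,3}

Scan:
[0] read 'a'  n0⇒n1
[1] read 'a'  n1⇒n2
[2] read 'a'  n2⇒n3
[3] read 'b'  n3⇒n10  emit P3@[0:3]
[4] read 'b'  n10⇒n7 (fail-walked)
[5] read 'c'  n7⇒n0 (fail-walked)
[6] read 'a'  n0⇒n1
[7] read 'a'  n1⇒n2
[8] read 'a'  n2⇒n3
[9] read 'a'  n3⇒n4
[10] read 'b'  n4⇒n5  emit P0@[6:10],P3@[7:10]
[11] read 'b'  n5⇒n7 (fail-walked)
[12] read 'c'  n7⇒n0 (fail-walked)
[13] read 'a'  n0⇒n1
[14] read 'a'  n1⇒n2
[15] read 'a'  n2⇒n3
[16] read 'a'  n3⇒n4
[17] read 'b'  n4⇒n5  emit P0@[13:17],P3@[14:17]
[18] read 'b'  n5⇒n7 (fail-walked)
[19] read 'a'  n7⇒n8  emit P1@[17:19],P2@[18:19]
[20] read 'b'  n8⇒n6 (fail-walked)
[21] read 'a'  n6⇒n9  emit P2@[20:21]
[22] read 'a'  n9⇒n2 (fail-walked)
[23] read 'a'  n2⇒n3
[24] read 'b'  n3⇒n10  emit P3@[21:24]
[25] read 'b'  n10⇒n7 (fail-walked)
[26] read 'c'  n7⇒n0 (fail-walked)
[27] read 'c'  n0⇒n0
[28] read 'c'  n0⇒n0
[29] read 'c'  n0⇒n0
[30] read 'b'  n0⇒n6
[31] read 'c'  n6⇒n0 (fail-walked)
[32] read 'c'  n0⇒n0
[33] read 'a'  n0⇒n1
[34] read 'c'  n1⇒n0 (fail-walked)
[35] read 'c'  n0⇒n0
[36] read 'b'  n0⇒n6
[37] read 'a'  n6⇒n9  emit P2@[36:37]
[38] read 'c'  n9⇒n0 (fail-walked)
[39] read 'c'  n0⇒n0

All matches (sorted): [[3,3],[10,0],[10,3],[17,0],[17,3],[19,1],[19,2],[21,2],[24,3],[37,2]]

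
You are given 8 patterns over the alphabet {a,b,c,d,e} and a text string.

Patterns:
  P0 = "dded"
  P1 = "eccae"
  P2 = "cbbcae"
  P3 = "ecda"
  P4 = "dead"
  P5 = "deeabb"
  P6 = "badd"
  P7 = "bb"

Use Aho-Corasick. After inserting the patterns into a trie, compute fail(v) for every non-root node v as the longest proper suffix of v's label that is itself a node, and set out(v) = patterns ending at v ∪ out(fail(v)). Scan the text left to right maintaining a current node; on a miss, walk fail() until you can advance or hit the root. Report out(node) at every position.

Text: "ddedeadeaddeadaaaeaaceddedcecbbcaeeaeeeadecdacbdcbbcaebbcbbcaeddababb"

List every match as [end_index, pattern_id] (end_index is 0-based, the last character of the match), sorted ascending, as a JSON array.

Build:
Trie (insert patterns):
  0='ε' goto b→25 c→10 d→1 e→5
  1='d' goto d→2 e→18
  2='dd' goto e→3
  3='dde' goto d→4
  4='dded' goto ·  [P0 ends]
  5='e' goto c→6
  6='ec' goto c→7 d→16
  7='ecc' goto a→8
  8='ecca' goto e→9
  9='eccae' goto ·  [P1 ends]
  10='c' goto b→11
  11='cb' goto b→12
  12='cbb' goto c→13
  13='cbbc' goto a→14
  14='cbbca' goto e→15
  15='cbbcae' goto ·  [P2 ends]
  16='ecd' goto a→17
  17='ecda' goto ·  [P3 ends]
  18='de' goto a→19 e→21
  19='dea' goto d→20
  20='dead' goto ·  [P4 ends]
  21='dee' goto a→22
  22='deea' goto b→23
  23='deeab' goto b→24
  24='deeabb' goto ·  [P5 ends]
  25='b' goto a→26 b→29
  26='ba' goto d→27
  27='bad' goto d→28
  28='badd' goto ·  [P6 ends]
  29='bb' goto ·  [P7 ends]

BFS fail/out derivation:
  fail(1) 'd': from fail(0)=0 chase 'd': 0 ⇒ 0;  out=∅∪out(0)=∅
  fail(5) 'e': from fail(0)=0 chase 'e': 0 ⇒ 0;  out=∅∪out(0)=∅
  fail(10) 'c': from fail(0)=0 chase 'c': 0 ⇒ 0;  out=∅∪out(0)=∅
  fail(25) 'b': from fail(0)=0 chase 'b': 0 ⇒ 0;  out=∅∪out(0)=∅
  fail(2) 'dd': from fail(1)=0 chase 'd': 0 ⇒ 1;  out=∅∪out(1)=∅
  fail(6) 'ec': from fail(5)=0 chase 'c': 0 ⇒ 10;  out=∅∪out(10)=∅
  fail(11) 'cb': from fail(10)=0 chase 'b': 0 ⇒ 25;  out=∅∪out(25)=∅
  fail(18) 'de': from fail(1)=0 chase 'e': 0 ⇒ 5;  out=∅∪out(5)=∅
  fail(26) 'ba': from fail(25)=0 chase 'a': 0 ⇒ 0;  out=∅∪out(0)=∅
  fail(29) 'bb': from fail(25)=0 chase 'b': 0 ⇒ 25;  out={7}∪out(25)={7}
  fail(3) 'dde': from fail(2)=1 chase 'e': 1 ⇒ 18;  out=∅∪out(18)=∅
  fail(7) 'ecc': from fail(6)=10 chase 'c': 10→0 ⇒ 10;  out=∅∪out(10)=∅
  fail(12) 'cbb': from fail(11)=25 chase 'b': 25 ⇒ 29;  out=∅∪out(29)={7}
  fail(16) 'ecd': from fail(6)=10 chase 'd': 10→0 ⇒ 1;  out=∅∪out(1)=∅
  fail(19) 'dea': from fail(18)=5 chase 'a': 5→0 ⇒ 0;  out=∅∪out(0)=∅
  fail(21) 'dee': from fail(18)=5 chase 'e': 5→0 ⇒ 5;  out=∅∪out(5)=∅
  fail(27) 'bad': from fail(26)=0 chase 'd': 0 ⇒ 1;  out=∅∪out(1)=∅
  fail(4) 'dded': from fail(3)=18 chase 'd': 18→5→0 ⇒ 1;  out={0}∪out(1)={0}
  fail(8) 'ecca': from fail(7)=10 chase 'a': 10→0 ⇒ 0;  out=∅∪out(0)=∅
  fail(13) 'cbbc': from fail(12)=29 chase 'c': 29→25→0 ⇒ 10;  out=∅∪out(10)=∅
  fail(17) 'ecda': from fail(16)=1 chase 'a': 1→0 ⇒ 0;  out={3}∪out(0)={3}
  fail(20) 'dead': from fail(19)=0 chase 'd': 0 ⇒ 1;  out={4}∪out(1)={4}
  fail(22) 'deea': from fail(21)=5 chase 'a': 5→0 ⇒ 0;  out=∅∪out(0)=∅
  fail(28) 'badd': from fail(27)=1 chase 'd': 1 ⇒ 2;  out={6}∪out(2)={6}
  fail(9) 'eccae': from fail(8)=0 chase 'e': 0 ⇒ 5;  out={1}∪out(5)={1}
  fail(14) 'cbbca': from fail(13)=10 chase 'a': 10→0 ⇒ 0;  out=∅∪out(0)=∅
  fail(23) 'deeab': from fail(22)=0 chase 'b': 0 ⇒ 25;  out=∅∪out(25)=∅
  fail(15) 'cbbcae': from fail(14)=0 chase 'e': 0 ⇒ 5;  out={2}∪out(5)={2}
  fail(24) 'deeabb': from fail(23)=25 chase 'b': 25 ⇒ 29;  out={5}∪out(29)={5,7}

Text stream:
i=0 'd': node 0→1
i=1 'd': node 1→2
i=2 'e': node 2→3
i=3 'd': node 3→4  → match P0@[0:3]
i=4 'e': node 4→18 (via fail)
i=5 'a': node 18→19
i=6 'd': node 19→20  → match P4@[3:6]
i=7 'e': node 20→18 (via fail)
i=8 'a': node 18→19
i=9 'd': node 19→20  → match P4@[6:9]
i=10 'd': node 20→2 (via fail)
i=11 'e': node 2→3
i=12 'a': node 3→19 (via fail)
i=13 'd': node 19→20  → match P4@[10:13]
i=14 'a': node 20→0 (via fail)
i=15 'a': node 0→0
i=16 'a': node 0→0
i=17 'e': node 0→5
i=18 'a': node 5→0 (via fail)
i=19 'a': node 0→0
i=20 'c': node 0→10
i=21 'e': node 10→5 (via fail)
i=22 'd': node 5→1 (via fail)
i=23 'd': node 1→2
i=24 'e': node 2→3
i=25 'd': node 3→4  → match P0@[22:25]
i=26 'c': node 4→10 (via fail)
i=27 'e': node 10→5 (via fail)
i=28 'c': node 5→6
i=29 'b': node 6→11 (via fail)
i=30 'b': node 11→12  → match P7@[29:30]
i=31 'c': node 12→13
i=32 'a': node 13→14
i=33 'e': node 14→15  → match P2@[28:33]
i=34 'e': node 15→5 (via fail)
i=35 'a': node 5→0 (via fail)
i=36 'e': node 0→5
i=37 'e': node 5→5 (via fail)
i=38 'e': node 5→5 (via fail)
i=39 'a': node 5→0 (via fail)
i=40 'd': node 0→1
i=41 'e': node 1→18
i=42 'c': node 18→6 (via fail)
i=43 'd': node 6→16
i=44 'a': node 16→17  → match P3@[41:44]
i=45 'c': node 17→10 (via fail)
i=46 'b': node 10→11
i=47 'd': node 11→1 (via fail)
i=48 'c': node 1→10 (via fail)
i=49 'b': node 10→11
i=50 'b': node 11→12  → match P7@[49:50]
i=51 'c': node 12→13
i=52 'a': node 13→14
i=53 'e': node 14→15  → match P2@[48:53]
i=54 'b': node 15→25 (via fail)
i=55 'b': node 25→29  → match P7@[54:55]
i=56 'c': node 29→10 (via fail)
i=57 'b': node 10→11
i=58 'b': node 11→12  → match P7@[57:58]
i=59 'c': node 12→13
i=60 'a': node 13→14
i=61 'e': node 14→15  → match P2@[56:61]
i=62 'd': node 15→1 (via fail)
i=63 'd': node 1→2
i=64 'a': node 2→0 (via fail)
i=65 'b': node 0→25
i=66 'a': node 25→26
i=67 'b': node 26→25 (via fail)
i=68 'b': node 25→29  → match P7@[67:68]

Result: [[3,0],[6,4],[9,4],[13,4],[25,0],[30,7],[33,2],[44,3],[50,7],[53,2],[55,7],[58,7],[61,2],[68,7]]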